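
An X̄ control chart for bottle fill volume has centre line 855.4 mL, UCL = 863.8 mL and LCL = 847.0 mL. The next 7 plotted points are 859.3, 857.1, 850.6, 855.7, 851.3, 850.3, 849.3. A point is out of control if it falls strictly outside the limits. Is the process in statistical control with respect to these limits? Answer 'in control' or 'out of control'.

in control

All 7 points lie within [847.0, 863.8].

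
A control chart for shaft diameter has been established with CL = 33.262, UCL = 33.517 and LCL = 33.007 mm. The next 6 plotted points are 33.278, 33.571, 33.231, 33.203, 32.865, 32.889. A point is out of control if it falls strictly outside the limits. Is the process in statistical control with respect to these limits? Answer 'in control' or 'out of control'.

Compare each point to [33.007, 33.517]: sample 2 = 33.571 > UCL; sample 5 = 32.865 < LCL; sample 6 = 32.889 < LCL.

out of control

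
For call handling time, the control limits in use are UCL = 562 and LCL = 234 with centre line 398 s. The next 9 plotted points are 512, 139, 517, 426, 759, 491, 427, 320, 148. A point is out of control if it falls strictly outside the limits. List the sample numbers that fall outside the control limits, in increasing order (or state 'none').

2, 5, 9

Compare each point to [234, 562]: sample 2 = 139 < LCL; sample 5 = 759 > UCL; sample 9 = 148 < LCL.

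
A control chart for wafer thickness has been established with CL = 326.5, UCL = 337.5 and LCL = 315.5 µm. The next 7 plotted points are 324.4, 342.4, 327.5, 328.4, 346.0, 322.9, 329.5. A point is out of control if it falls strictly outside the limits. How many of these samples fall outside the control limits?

Compare each point to [315.5, 337.5]: sample 2 = 342.4 > UCL; sample 5 = 346.0 > UCL.

2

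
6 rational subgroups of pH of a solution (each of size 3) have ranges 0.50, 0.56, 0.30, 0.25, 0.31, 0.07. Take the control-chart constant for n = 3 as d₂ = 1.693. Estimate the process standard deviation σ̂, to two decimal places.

R̄ = (0.50 + 0.56 + 0.30 + 0.25 + 0.31 + 0.07) / 6 = 0.3317
σ̂ = R̄ / d₂ = 0.3317 / 1.693 = 0.1959

0.20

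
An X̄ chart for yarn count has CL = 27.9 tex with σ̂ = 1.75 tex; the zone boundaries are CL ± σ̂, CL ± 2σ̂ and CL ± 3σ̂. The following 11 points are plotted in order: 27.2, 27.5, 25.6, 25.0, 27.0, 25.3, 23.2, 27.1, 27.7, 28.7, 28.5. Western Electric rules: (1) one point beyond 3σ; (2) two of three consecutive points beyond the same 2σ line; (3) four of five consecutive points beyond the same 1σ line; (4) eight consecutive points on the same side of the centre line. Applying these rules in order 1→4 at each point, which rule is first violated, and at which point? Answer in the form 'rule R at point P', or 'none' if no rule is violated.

rule 3 at point 7

Zone of each point (C = within 1σ̂, B = 1σ̂–2σ̂, A = 2σ̂–3σ̂, * = beyond 3σ̂; sign = side of CL): 1:-C, 2:-C, 3:-B, 4:-B, 5:-C, 6:-B, 7:-A, 8:-C, 9:-C, 10:+C, 11:+C
Rule 3 (four of five consecutive points beyond the same 1σ limit) is satisfied at point 7.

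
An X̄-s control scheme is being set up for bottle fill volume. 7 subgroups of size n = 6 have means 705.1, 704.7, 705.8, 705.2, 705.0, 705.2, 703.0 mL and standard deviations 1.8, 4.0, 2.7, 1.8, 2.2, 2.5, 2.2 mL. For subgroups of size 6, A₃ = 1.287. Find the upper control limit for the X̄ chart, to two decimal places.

708.02

X̄̄ = (705.1 + 704.7 + 705.8 + 705.2 + 705.0 + 705.2 + 703.0) / 7 = 704.8571
s̄ = (1.8 + 4.0 + 2.7 + 1.8 + 2.2 + 2.5 + 2.2) / 7 = 2.4571
UCL = X̄̄ + A₃·s̄ = 704.8571 + 1.287 × 2.4571 = 708.0195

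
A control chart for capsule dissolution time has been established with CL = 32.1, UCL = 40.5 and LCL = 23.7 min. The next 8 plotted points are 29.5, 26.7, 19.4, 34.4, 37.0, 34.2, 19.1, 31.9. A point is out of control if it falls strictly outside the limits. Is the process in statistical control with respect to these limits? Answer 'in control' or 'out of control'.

out of control

Compare each point to [23.7, 40.5]: sample 3 = 19.4 < LCL; sample 7 = 19.1 < LCL.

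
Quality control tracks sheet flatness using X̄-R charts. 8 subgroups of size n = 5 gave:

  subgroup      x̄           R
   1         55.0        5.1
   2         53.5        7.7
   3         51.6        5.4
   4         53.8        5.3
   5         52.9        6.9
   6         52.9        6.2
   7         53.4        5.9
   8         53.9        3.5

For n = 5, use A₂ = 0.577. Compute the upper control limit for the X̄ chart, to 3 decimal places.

56.693

X̄̄ = (55.0 + 53.5 + 51.6 + 53.8 + 52.9 + 52.9 + 53.4 + 53.9) / 8 = 427.0000 / 8 = 53.3750
R̄ = (5.1 + 7.7 + 5.4 + 5.3 + 6.9 + 6.2 + 5.9 + 3.5) / 8 = 46.0000 / 8 = 5.7500
UCL = X̄̄ + A₂·R̄ = 53.3750 + 0.577 × 5.7500 = 56.6927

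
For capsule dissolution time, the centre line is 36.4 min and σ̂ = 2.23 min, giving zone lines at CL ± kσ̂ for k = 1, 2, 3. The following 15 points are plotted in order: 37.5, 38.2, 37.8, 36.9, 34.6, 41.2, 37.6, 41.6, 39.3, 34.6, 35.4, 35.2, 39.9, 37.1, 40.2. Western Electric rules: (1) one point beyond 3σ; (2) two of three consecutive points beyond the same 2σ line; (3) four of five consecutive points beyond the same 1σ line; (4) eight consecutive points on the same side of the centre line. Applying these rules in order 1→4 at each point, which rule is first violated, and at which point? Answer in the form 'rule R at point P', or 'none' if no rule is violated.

Zone of each point (C = within 1σ̂, B = 1σ̂–2σ̂, A = 2σ̂–3σ̂, * = beyond 3σ̂; sign = side of CL): 1:+C, 2:+C, 3:+C, 4:+C, 5:-C, 6:+A, 7:+C, 8:+A, 9:+B, 10:-C, 11:-C, 12:-C, 13:+B, 14:+C, 15:+B
Rule 2 (two of three consecutive points beyond the same 2σ limit) is satisfied at point 8.

rule 2 at point 8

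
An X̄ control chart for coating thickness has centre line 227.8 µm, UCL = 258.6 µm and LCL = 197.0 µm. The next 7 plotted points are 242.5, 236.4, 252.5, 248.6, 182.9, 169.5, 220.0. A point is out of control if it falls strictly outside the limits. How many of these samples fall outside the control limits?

Compare each point to [197.0, 258.6]: sample 5 = 182.9 < LCL; sample 6 = 169.5 < LCL.

2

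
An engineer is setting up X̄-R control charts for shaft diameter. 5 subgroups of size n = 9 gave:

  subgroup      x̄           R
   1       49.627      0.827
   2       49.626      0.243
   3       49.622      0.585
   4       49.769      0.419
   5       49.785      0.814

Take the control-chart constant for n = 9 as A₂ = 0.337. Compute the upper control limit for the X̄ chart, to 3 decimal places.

49.880

X̄̄ = (49.627 + 49.626 + 49.622 + 49.769 + 49.785) / 5 = 248.4290 / 5 = 49.6858
R̄ = (0.827 + 0.243 + 0.585 + 0.419 + 0.814) / 5 = 2.8880 / 5 = 0.5776
UCL = X̄̄ + A₂·R̄ = 49.6858 + 0.337 × 0.5776 = 49.8805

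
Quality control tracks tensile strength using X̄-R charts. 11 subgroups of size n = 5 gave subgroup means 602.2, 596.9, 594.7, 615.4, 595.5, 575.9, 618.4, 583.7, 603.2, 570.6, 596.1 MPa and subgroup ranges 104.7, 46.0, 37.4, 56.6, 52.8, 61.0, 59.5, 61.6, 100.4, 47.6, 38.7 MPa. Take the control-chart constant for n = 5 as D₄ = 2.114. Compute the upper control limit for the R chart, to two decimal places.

R̄ = (104.7 + 46.0 + 37.4 + 56.6 + 52.8 + 61.0 + 59.5 + 61.6 + 100.4 + 47.6 + 38.7) / 11 = 666.3000 / 11 = 60.5727
UCL_R = D₄·R̄ = 2.114 × 60.5727 = 128.0507

128.05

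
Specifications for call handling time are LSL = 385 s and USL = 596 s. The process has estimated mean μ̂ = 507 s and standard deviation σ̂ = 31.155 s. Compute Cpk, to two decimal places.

Cpu = (USL − μ̂) / (3σ̂) = (596 − 507) / (3 × 31.155) = 0.9522; Cpl = (μ̂ − LSL) / (3σ̂) = (507 − 385) / (3 × 31.155) = 1.3053; Cpk = min(Cpu, Cpl) = 0.9522

0.95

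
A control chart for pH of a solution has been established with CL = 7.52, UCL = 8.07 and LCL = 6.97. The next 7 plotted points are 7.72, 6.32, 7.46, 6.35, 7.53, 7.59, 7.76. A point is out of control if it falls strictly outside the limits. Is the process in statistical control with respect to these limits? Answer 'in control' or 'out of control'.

Compare each point to [6.97, 8.07]: sample 2 = 6.32 < LCL; sample 4 = 6.35 < LCL.

out of control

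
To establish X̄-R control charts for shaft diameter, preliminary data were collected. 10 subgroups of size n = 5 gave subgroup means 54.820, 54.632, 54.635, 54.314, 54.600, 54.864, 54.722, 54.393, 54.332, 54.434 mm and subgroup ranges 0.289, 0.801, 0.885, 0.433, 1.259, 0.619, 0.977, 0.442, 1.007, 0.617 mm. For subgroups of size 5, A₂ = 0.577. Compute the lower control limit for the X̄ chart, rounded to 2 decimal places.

X̄̄ = (54.820 + 54.632 + 54.635 + 54.314 + 54.600 + 54.864 + 54.722 + 54.393 + 54.332 + 54.434) / 10 = 545.7460 / 10 = 54.5746
R̄ = (0.289 + 0.801 + 0.885 + 0.433 + 1.259 + 0.619 + 0.977 + 0.442 + 1.007 + 0.617) / 10 = 7.3290 / 10 = 0.7329
LCL = X̄̄ − A₂·R̄ = 54.5746 − 0.577 × 0.7329 = 54.1517

54.15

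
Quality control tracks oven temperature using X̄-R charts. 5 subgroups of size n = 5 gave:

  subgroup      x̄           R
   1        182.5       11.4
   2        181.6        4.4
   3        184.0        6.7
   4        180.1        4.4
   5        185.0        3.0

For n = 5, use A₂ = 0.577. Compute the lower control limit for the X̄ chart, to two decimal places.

X̄̄ = (182.5 + 181.6 + 184.0 + 180.1 + 185.0) / 5 = 913.2000 / 5 = 182.6400
R̄ = (11.4 + 4.4 + 6.7 + 4.4 + 3.0) / 5 = 29.9000 / 5 = 5.9800
LCL = X̄̄ − A₂·R̄ = 182.6400 − 0.577 × 5.9800 = 179.1895

179.19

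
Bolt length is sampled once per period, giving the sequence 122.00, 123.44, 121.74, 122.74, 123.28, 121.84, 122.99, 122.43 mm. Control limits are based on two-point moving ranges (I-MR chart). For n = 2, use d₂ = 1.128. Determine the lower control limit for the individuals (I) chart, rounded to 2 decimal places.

X̄ = (122.00 + 123.44 + 121.74 + 122.74 + 123.28 + 121.84 + 122.99 + 122.43) / 8 = 122.5575
Moving ranges: 1.44, 1.70, 1.00, 0.54, 1.44, 1.15, 0.56; M̄R̄ = 7.8300 / 7 = 1.1186
LCL = X̄ − 3·M̄R̄/d₂ = 122.5575 − 3 × 1.1186 / 1.128 = 119.5826

119.58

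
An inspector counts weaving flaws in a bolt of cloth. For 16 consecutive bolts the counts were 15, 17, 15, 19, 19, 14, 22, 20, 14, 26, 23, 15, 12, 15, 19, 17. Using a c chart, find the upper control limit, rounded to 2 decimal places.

30.22

c̄ = (15 + 17 + 15 + 19 + 19 + 14 + 22 + 20 + 14 + 26 + 23 + 15 + 12 + 15 + 19 + 17) / 16 = 282 / 16 = 17.6250
UCL = c̄ + 3√c̄ = 17.6250 + 3 × √17.6250 = 17.6250 + 3 × 4.1982 = 30.2196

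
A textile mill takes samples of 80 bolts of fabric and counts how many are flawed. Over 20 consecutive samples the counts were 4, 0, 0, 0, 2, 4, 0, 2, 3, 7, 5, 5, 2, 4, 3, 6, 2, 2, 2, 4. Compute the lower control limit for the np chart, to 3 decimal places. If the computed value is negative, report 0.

p̄ = Σdᵢ / (k·n) = 57 / (20 × 80) = 0.03562
LCL = np̄ − 3·√(np̄(1−p̄)) = 2.8500 − 3 × 1.6579 = -2.1236 → 0 (negative, so LCL = 0)

0.000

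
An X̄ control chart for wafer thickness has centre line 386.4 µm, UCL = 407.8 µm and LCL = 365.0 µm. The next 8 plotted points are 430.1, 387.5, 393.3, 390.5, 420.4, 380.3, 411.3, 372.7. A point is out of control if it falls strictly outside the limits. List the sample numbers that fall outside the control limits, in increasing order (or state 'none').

1, 5, 7

Compare each point to [365.0, 407.8]: sample 1 = 430.1 > UCL; sample 5 = 420.4 > UCL; sample 7 = 411.3 > UCL.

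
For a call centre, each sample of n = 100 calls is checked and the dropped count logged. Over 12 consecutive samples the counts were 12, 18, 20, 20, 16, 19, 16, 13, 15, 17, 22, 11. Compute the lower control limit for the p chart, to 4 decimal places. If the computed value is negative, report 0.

0.0543

p̄ = Σdᵢ / (k·n) = 199 / (12 × 100) = 0.16583
LCL = p̄ − 3·√(p̄(1−p̄)/n) = 0.16583 − 3 × 0.03719 = 0.05425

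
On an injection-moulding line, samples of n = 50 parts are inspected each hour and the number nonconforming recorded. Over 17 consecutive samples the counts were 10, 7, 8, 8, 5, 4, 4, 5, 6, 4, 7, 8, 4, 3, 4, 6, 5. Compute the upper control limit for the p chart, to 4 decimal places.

p̄ = Σdᵢ / (k·n) = 98 / (17 × 50) = 0.11529
UCL = p̄ + 3·√(p̄(1−p̄)/n) = 0.11529 + 3 × √(0.11529×0.88471/50) = 0.11529 + 3 × 0.04517 = 0.25079

0.2508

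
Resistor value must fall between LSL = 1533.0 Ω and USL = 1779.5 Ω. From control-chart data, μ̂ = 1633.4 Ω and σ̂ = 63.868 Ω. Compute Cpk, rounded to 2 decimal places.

0.52

Cpu = (USL − μ̂) / (3σ̂) = (1779.5 − 1633.4) / (3 × 63.868) = 0.7625; Cpl = (μ̂ − LSL) / (3σ̂) = (1633.4 − 1533.0) / (3 × 63.868) = 0.5240; Cpk = min(Cpu, Cpl) = 0.5240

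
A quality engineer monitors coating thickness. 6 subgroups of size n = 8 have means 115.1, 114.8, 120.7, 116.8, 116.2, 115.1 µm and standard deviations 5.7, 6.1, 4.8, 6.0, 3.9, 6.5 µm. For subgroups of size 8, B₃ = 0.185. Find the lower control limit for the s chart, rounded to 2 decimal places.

1.02

s̄ = (5.7 + 6.1 + 4.8 + 6.0 + 3.9 + 6.5) / 6 = 5.5000
LCL_s = B₃·s̄ = 0.185 × 5.5000 = 1.0175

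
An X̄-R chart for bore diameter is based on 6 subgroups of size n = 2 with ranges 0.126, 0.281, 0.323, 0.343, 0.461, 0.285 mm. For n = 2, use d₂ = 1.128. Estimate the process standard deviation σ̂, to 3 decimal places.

R̄ = (0.126 + 0.281 + 0.323 + 0.343 + 0.461 + 0.285) / 6 = 0.3032
σ̂ = R̄ / d₂ = 0.3032 / 1.128 = 0.2688

0.269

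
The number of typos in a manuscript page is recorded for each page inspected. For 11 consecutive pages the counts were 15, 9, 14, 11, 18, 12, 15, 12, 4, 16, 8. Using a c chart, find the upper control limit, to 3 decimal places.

22.653

c̄ = (15 + 9 + 14 + 11 + 18 + 12 + 15 + 12 + 4 + 16 + 8) / 11 = 134 / 11 = 12.1818
UCL = c̄ + 3√c̄ = 12.1818 + 3 × √12.1818 = 12.1818 + 3 × 3.4902 = 22.6526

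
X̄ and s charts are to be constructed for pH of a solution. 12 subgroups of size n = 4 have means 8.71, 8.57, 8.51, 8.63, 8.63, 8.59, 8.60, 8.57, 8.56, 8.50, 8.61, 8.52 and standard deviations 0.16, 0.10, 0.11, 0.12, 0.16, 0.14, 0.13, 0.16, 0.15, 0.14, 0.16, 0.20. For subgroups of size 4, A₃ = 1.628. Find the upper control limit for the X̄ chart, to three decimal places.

X̄̄ = (8.71 + 8.57 + 8.51 + 8.63 + 8.63 + 8.59 + 8.60 + 8.57 + 8.56 + 8.50 + 8.61 + 8.52) / 12 = 8.5833
s̄ = (0.16 + 0.10 + 0.11 + 0.12 + 0.16 + 0.14 + 0.13 + 0.16 + 0.15 + 0.14 + 0.16 + 0.20) / 12 = 0.1442
UCL = X̄̄ + A₃·s̄ = 8.5833 + 1.628 × 0.1442 = 8.8180

8.818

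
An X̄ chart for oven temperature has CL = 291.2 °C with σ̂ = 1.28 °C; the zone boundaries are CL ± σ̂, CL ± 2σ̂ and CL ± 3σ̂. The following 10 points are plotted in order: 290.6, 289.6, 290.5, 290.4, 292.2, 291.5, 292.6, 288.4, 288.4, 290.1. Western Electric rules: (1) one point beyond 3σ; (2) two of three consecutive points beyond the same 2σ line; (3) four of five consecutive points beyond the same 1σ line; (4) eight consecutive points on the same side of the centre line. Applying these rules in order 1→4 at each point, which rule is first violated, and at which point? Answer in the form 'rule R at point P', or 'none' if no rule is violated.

Zone of each point (C = within 1σ̂, B = 1σ̂–2σ̂, A = 2σ̂–3σ̂, * = beyond 3σ̂; sign = side of CL): 1:-C, 2:-B, 3:-C, 4:-C, 5:+C, 6:+C, 7:+B, 8:-A, 9:-A, 10:-C
Rule 2 (two of three consecutive points beyond the same 2σ limit) is satisfied at point 9.

rule 2 at point 9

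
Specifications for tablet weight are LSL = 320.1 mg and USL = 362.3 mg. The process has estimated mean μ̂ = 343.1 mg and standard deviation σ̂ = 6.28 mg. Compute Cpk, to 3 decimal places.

1.019

Cpu = (USL − μ̂) / (3σ̂) = (362.3 − 343.1) / (3 × 6.28) = 1.0191; Cpl = (μ̂ − LSL) / (3σ̂) = (343.1 − 320.1) / (3 × 6.28) = 1.2208; Cpk = min(Cpu, Cpl) = 1.0191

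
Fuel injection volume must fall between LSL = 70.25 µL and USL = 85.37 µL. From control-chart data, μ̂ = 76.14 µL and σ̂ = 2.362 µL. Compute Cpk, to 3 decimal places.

0.831

Cpu = (USL − μ̂) / (3σ̂) = (85.37 − 76.14) / (3 × 2.362) = 1.3026; Cpl = (μ̂ − LSL) / (3σ̂) = (76.14 − 70.25) / (3 × 2.362) = 0.8312; Cpk = min(Cpu, Cpl) = 0.8312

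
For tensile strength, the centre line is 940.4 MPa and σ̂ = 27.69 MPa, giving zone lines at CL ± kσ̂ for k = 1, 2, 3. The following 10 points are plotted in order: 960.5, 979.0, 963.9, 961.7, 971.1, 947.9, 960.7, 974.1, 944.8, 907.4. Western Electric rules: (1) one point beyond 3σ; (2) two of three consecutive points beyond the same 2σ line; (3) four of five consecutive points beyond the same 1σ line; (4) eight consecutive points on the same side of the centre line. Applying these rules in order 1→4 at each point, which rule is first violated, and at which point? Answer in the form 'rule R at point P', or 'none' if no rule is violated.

rule 4 at point 8

Zone of each point (C = within 1σ̂, B = 1σ̂–2σ̂, A = 2σ̂–3σ̂, * = beyond 3σ̂; sign = side of CL): 1:+C, 2:+B, 3:+C, 4:+C, 5:+B, 6:+C, 7:+C, 8:+B, 9:+C, 10:-B
Rule 4 (eight consecutive points on the same side of the centre line) is satisfied at point 8.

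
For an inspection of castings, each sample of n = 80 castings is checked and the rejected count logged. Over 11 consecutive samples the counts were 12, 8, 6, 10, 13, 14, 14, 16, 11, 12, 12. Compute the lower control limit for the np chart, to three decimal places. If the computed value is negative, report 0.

2.176

p̄ = Σdᵢ / (k·n) = 128 / (11 × 80) = 0.14545
LCL = np̄ − 3·√(np̄(1−p̄)) = 11.6364 − 3 × 3.1534 = 2.1762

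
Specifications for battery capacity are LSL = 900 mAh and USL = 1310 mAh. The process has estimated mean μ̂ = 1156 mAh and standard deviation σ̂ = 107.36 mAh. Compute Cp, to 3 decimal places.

0.636

Cp = (USL − LSL) / (6σ̂) = (1310 − 900) / (6 × 107.36) = 410.0000 / 644.1600 = 0.6365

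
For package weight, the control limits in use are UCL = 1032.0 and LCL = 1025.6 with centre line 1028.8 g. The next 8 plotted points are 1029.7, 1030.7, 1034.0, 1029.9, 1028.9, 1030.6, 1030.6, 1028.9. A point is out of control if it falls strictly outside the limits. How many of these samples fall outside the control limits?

Compare each point to [1025.6, 1032.0]: sample 3 = 1034.0 > UCL.

1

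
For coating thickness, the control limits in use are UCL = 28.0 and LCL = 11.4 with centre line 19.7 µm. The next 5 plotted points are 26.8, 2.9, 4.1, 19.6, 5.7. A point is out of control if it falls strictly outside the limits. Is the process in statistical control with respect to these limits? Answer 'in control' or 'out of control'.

Compare each point to [11.4, 28.0]: sample 2 = 2.9 < LCL; sample 3 = 4.1 < LCL; sample 5 = 5.7 < LCL.

out of control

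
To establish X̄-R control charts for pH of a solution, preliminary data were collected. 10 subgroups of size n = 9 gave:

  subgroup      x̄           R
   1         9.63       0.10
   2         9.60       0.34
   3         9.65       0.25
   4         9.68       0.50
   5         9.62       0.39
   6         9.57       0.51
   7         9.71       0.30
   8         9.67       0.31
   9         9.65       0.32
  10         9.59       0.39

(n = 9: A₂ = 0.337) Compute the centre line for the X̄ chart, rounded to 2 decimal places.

9.64

X̄̄ = (9.63 + 9.60 + 9.65 + 9.68 + 9.62 + 9.57 + 9.71 + 9.67 + 9.65 + 9.59) / 10 = 96.3700 / 10 = 9.6370
CL = X̄̄ = 9.6370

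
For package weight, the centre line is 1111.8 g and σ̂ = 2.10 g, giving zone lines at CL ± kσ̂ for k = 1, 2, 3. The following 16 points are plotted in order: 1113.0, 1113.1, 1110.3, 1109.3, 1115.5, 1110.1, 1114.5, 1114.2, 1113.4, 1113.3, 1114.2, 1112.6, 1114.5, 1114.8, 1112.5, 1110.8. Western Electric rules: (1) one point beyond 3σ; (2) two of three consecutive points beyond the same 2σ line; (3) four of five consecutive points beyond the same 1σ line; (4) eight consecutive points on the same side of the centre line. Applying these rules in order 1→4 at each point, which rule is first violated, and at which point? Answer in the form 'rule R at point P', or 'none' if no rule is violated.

Zone of each point (C = within 1σ̂, B = 1σ̂–2σ̂, A = 2σ̂–3σ̂, * = beyond 3σ̂; sign = side of CL): 1:+C, 2:+C, 3:-C, 4:-B, 5:+B, 6:-C, 7:+B, 8:+B, 9:+C, 10:+C, 11:+B, 12:+C, 13:+B, 14:+B, 15:+C, 16:-C
Rule 4 (eight consecutive points on the same side of the centre line) is satisfied at point 14.

rule 4 at point 14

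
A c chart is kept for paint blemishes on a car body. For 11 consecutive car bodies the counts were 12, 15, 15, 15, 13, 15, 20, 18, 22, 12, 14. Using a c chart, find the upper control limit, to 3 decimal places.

27.374

c̄ = (12 + 15 + 15 + 15 + 13 + 15 + 20 + 18 + 22 + 12 + 14) / 11 = 171 / 11 = 15.5455
UCL = c̄ + 3√c̄ = 15.5455 + 3 × √15.5455 = 15.5455 + 3 × 3.9428 = 27.3738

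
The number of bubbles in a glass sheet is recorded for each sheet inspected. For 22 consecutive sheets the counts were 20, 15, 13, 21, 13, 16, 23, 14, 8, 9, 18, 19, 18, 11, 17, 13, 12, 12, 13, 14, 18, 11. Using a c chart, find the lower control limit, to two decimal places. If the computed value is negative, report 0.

3.33

c̄ = (20 + 15 + 13 + 21 + 13 + 16 + 23 + 14 + 8 + 9 + 18 + 19 + 18 + 11 + 17 + 13 + 12 + 12 + 13 + 14 + 18 + 11) / 22 = 328 / 22 = 14.9091
LCL = c̄ − 3√c̄ = 14.9091 − 3 × 3.8612 = 3.3254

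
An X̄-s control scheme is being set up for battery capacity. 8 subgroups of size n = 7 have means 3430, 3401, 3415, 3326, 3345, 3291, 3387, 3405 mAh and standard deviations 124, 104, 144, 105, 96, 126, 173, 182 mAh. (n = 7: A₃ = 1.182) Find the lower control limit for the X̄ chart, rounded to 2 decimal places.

X̄̄ = (3430 + 3401 + 3415 + 3326 + 3345 + 3291 + 3387 + 3405) / 8 = 3375.0000
s̄ = (124 + 104 + 144 + 105 + 96 + 126 + 173 + 182) / 8 = 131.7500
LCL = X̄̄ − A₃·s̄ = 3375.0000 − 1.182 × 131.7500 = 3219.2715

3219.27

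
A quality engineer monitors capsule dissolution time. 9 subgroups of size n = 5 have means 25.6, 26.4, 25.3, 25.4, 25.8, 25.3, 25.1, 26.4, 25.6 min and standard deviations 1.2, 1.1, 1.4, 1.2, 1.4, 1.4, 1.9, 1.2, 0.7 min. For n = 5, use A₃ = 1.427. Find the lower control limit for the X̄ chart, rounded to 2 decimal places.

23.83

X̄̄ = (25.6 + 26.4 + 25.3 + 25.4 + 25.8 + 25.3 + 25.1 + 26.4 + 25.6) / 9 = 25.6556
s̄ = (1.2 + 1.1 + 1.4 + 1.2 + 1.4 + 1.4 + 1.9 + 1.2 + 0.7) / 9 = 1.2778
LCL = X̄̄ − A₃·s̄ = 25.6556 − 1.427 × 1.2778 = 23.8322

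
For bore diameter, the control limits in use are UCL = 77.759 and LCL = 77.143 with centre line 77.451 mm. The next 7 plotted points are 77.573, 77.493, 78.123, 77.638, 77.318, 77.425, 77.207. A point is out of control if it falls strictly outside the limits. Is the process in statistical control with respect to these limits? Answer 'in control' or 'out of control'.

out of control

Compare each point to [77.143, 77.759]: sample 3 = 78.123 > UCL.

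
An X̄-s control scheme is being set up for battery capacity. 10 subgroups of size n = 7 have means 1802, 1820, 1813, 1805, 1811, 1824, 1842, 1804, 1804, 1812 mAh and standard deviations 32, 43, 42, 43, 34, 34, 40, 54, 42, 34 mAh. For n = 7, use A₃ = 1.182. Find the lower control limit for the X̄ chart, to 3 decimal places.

1766.656

X̄̄ = (1802 + 1820 + 1813 + 1805 + 1811 + 1824 + 1842 + 1804 + 1804 + 1812) / 10 = 1813.7000
s̄ = (32 + 43 + 42 + 43 + 34 + 34 + 40 + 54 + 42 + 34) / 10 = 39.8000
LCL = X̄̄ − A₃·s̄ = 1813.7000 − 1.182 × 39.8000 = 1766.6564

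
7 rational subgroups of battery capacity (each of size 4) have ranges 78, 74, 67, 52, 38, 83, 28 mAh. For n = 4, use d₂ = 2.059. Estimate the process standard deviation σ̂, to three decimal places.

R̄ = (78 + 74 + 67 + 52 + 38 + 83 + 28) / 7 = 60.0000
σ̂ = R̄ / d₂ = 60.0000 / 2.059 = 29.1404

29.140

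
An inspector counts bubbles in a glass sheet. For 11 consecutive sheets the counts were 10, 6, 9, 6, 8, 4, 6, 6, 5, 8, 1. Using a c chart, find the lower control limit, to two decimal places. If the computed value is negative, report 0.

0.00

c̄ = (10 + 6 + 9 + 6 + 8 + 4 + 6 + 6 + 5 + 8 + 1) / 11 = 69 / 11 = 6.2727
LCL = c̄ − 3√c̄ = 6.2727 − 3 × 2.5045 = -1.2409 → 0 (cannot be negative)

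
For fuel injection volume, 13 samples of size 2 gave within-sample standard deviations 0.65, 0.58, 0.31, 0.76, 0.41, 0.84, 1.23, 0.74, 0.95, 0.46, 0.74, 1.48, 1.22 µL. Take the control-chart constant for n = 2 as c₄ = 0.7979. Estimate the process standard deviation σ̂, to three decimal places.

s̄ = (0.65 + 0.58 + 0.31 + 0.76 + 0.41 + 0.84 + 1.23 + 0.74 + 0.95 + 0.46 + 0.74 + 1.48 + 1.22) / 13 = 0.7977
σ̂ = s̄ / c₄ = 0.7977 / 0.7979 = 0.9997

1.000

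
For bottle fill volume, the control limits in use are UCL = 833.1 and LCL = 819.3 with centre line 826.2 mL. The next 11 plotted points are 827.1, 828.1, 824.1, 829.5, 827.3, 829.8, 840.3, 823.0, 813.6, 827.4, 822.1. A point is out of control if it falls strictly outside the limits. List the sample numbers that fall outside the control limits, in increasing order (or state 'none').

Compare each point to [819.3, 833.1]: sample 7 = 840.3 > UCL; sample 9 = 813.6 < LCL.

7, 9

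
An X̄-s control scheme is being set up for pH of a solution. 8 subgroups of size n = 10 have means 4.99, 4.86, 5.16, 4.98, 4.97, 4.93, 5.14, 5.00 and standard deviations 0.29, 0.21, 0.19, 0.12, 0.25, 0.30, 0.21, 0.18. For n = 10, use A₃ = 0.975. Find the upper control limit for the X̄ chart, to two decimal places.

5.22

X̄̄ = (4.99 + 4.86 + 5.16 + 4.98 + 4.97 + 4.93 + 5.14 + 5.00) / 8 = 5.0038
s̄ = (0.29 + 0.21 + 0.19 + 0.12 + 0.25 + 0.30 + 0.21 + 0.18) / 8 = 0.2188
UCL = X̄̄ + A₃·s̄ = 5.0038 + 0.975 × 0.2188 = 5.2170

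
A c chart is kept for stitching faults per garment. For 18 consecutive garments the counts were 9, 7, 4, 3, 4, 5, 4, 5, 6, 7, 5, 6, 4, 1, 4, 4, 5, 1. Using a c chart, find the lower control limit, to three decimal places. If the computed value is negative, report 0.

c̄ = (9 + 7 + 4 + 3 + 4 + 5 + 4 + 5 + 6 + 7 + 5 + 6 + 4 + 1 + 4 + 4 + 5 + 1) / 18 = 84 / 18 = 4.6667
LCL = c̄ − 3√c̄ = 4.6667 − 3 × 2.1602 = -1.8141 → 0 (cannot be negative)

0.000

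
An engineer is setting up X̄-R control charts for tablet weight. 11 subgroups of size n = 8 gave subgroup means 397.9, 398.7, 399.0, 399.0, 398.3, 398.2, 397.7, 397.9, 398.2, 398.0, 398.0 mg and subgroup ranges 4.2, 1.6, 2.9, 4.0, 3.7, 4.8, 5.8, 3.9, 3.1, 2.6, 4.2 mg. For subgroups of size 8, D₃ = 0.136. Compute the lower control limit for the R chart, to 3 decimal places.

0.504

R̄ = (4.2 + 1.6 + 2.9 + 4.0 + 3.7 + 4.8 + 5.8 + 3.9 + 3.1 + 2.6 + 4.2) / 11 = 40.8000 / 11 = 3.7091
LCL_R = D₃·R̄ = 0.136 × 3.7091 = 0.5044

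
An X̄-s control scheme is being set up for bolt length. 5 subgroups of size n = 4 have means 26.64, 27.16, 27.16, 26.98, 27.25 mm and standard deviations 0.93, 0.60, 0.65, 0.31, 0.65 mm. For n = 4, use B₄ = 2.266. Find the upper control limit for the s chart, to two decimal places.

s̄ = (0.93 + 0.60 + 0.65 + 0.31 + 0.65) / 5 = 0.6280
UCL_s = B₄·s̄ = 2.266 × 0.6280 = 1.4230

1.42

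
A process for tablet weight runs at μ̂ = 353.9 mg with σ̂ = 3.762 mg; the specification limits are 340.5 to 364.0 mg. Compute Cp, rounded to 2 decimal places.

1.04

Cp = (USL − LSL) / (6σ̂) = (364.0 − 340.5) / (6 × 3.762) = 23.5000 / 22.5720 = 1.0411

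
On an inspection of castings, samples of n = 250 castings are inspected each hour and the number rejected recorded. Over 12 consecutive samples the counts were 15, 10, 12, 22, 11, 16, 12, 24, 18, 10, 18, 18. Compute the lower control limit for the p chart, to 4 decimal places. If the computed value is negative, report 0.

p̄ = Σdᵢ / (k·n) = 186 / (12 × 250) = 0.06200
LCL = p̄ − 3·√(p̄(1−p̄)/n) = 0.06200 − 3 × 0.01525 = 0.01624

0.0162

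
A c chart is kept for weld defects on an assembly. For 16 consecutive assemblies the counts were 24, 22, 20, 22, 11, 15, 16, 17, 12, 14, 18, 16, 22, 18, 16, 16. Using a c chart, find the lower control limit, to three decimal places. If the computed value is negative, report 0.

4.910

c̄ = (24 + 22 + 20 + 22 + 11 + 15 + 16 + 17 + 12 + 14 + 18 + 16 + 22 + 18 + 16 + 16) / 16 = 279 / 16 = 17.4375
LCL = c̄ − 3√c̄ = 17.4375 − 3 × 4.1758 = 4.9100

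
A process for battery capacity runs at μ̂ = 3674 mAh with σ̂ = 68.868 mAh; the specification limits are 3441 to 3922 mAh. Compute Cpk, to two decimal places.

Cpu = (USL − μ̂) / (3σ̂) = (3922 − 3674) / (3 × 68.868) = 1.2004; Cpl = (μ̂ − LSL) / (3σ̂) = (3674 − 3441) / (3 × 68.868) = 1.1278; Cpk = min(Cpu, Cpl) = 1.1278

1.13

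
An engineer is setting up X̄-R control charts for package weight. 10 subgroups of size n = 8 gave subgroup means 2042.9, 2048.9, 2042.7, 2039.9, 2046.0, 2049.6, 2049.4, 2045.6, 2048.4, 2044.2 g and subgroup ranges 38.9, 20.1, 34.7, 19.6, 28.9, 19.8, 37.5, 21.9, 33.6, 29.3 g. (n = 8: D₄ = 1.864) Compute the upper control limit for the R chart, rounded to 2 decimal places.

R̄ = (38.9 + 20.1 + 34.7 + 19.6 + 28.9 + 19.8 + 37.5 + 21.9 + 33.6 + 29.3) / 10 = 284.3000 / 10 = 28.4300
UCL_R = D₄·R̄ = 1.864 × 28.4300 = 52.9935

52.99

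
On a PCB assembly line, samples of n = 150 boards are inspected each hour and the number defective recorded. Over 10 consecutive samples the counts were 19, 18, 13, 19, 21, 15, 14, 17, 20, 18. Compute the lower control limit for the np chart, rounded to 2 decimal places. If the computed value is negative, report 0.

p̄ = Σdᵢ / (k·n) = 174 / (10 × 150) = 0.11600
LCL = np̄ − 3·√(np̄(1−p̄)) = 17.4000 − 3 × 3.9219 = 5.6342

5.63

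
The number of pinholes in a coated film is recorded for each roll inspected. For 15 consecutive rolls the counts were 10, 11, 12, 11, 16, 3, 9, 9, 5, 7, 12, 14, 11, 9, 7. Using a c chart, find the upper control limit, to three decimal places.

19.093

c̄ = (10 + 11 + 12 + 11 + 16 + 3 + 9 + 9 + 5 + 7 + 12 + 14 + 11 + 9 + 7) / 15 = 146 / 15 = 9.7333
UCL = c̄ + 3√c̄ = 9.7333 + 3 × √9.7333 = 9.7333 + 3 × 3.1198 = 19.0928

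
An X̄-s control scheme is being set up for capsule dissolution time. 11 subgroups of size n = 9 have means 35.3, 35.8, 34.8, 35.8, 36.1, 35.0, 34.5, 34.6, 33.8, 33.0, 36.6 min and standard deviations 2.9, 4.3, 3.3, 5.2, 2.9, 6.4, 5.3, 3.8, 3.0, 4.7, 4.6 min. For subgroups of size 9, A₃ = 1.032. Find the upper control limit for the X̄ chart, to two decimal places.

39.38

X̄̄ = (35.3 + 35.8 + 34.8 + 35.8 + 36.1 + 35.0 + 34.5 + 34.6 + 33.8 + 33.0 + 36.6) / 11 = 35.0273
s̄ = (2.9 + 4.3 + 3.3 + 5.2 + 2.9 + 6.4 + 5.3 + 3.8 + 3.0 + 4.7 + 4.6) / 11 = 4.2182
UCL = X̄̄ + A₃·s̄ = 35.0273 + 1.032 × 4.2182 = 39.3804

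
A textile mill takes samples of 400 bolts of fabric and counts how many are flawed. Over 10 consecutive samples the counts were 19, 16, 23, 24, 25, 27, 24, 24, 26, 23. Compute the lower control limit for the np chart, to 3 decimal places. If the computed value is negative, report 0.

9.104

p̄ = Σdᵢ / (k·n) = 231 / (10 × 400) = 0.05775
LCL = np̄ − 3·√(np̄(1−p̄)) = 23.1000 − 3 × 4.6654 = 9.1038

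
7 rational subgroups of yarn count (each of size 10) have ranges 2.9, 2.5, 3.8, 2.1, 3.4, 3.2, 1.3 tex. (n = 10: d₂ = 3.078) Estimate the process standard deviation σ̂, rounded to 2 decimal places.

R̄ = (2.9 + 2.5 + 3.8 + 2.1 + 3.4 + 3.2 + 1.3) / 7 = 2.7429
σ̂ = R̄ / d₂ = 2.7429 / 3.078 = 0.8911

0.89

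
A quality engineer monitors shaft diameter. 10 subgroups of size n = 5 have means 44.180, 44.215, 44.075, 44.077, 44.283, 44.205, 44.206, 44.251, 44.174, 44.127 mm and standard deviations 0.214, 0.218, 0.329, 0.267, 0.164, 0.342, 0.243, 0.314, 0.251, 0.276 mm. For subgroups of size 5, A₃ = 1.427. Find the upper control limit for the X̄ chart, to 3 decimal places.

44.553

X̄̄ = (44.180 + 44.215 + 44.075 + 44.077 + 44.283 + 44.205 + 44.206 + 44.251 + 44.174 + 44.127) / 10 = 44.1793
s̄ = (0.214 + 0.218 + 0.329 + 0.267 + 0.164 + 0.342 + 0.243 + 0.314 + 0.251 + 0.276) / 10 = 0.2618
UCL = X̄̄ + A₃·s̄ = 44.1793 + 1.427 × 0.2618 = 44.5529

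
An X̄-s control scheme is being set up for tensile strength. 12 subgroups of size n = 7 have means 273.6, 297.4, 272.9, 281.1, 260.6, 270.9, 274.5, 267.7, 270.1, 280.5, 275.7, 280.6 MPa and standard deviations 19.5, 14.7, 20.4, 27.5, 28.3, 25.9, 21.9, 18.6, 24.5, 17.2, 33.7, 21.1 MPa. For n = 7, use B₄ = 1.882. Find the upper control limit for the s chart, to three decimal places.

s̄ = (19.5 + 14.7 + 20.4 + 27.5 + 28.3 + 25.9 + 21.9 + 18.6 + 24.5 + 17.2 + 33.7 + 21.1) / 12 = 22.7750
UCL_s = B₄·s̄ = 1.882 × 22.7750 = 42.8625

42.863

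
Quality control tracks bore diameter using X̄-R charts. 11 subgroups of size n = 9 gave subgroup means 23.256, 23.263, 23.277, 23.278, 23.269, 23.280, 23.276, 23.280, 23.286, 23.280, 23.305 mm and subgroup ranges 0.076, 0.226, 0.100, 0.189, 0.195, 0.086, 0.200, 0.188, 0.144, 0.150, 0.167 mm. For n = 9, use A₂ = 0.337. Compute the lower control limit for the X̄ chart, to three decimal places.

23.225

X̄̄ = (23.256 + 23.263 + 23.277 + 23.278 + 23.269 + 23.280 + 23.276 + 23.280 + 23.286 + 23.280 + 23.305) / 11 = 256.0500 / 11 = 23.2773
R̄ = (0.076 + 0.226 + 0.100 + 0.189 + 0.195 + 0.086 + 0.200 + 0.188 + 0.144 + 0.150 + 0.167) / 11 = 1.7210 / 11 = 0.1565
LCL = X̄̄ − A₂·R̄ = 23.2773 − 0.337 × 0.1565 = 23.2245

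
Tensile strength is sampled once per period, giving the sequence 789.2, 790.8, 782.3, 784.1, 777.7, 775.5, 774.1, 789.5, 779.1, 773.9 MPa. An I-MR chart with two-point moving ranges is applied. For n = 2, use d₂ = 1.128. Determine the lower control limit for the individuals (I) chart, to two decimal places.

X̄ = (789.2 + 790.8 + 782.3 + 784.1 + 777.7 + 775.5 + 774.1 + 789.5 + 779.1 + 773.9) / 10 = 781.6200
Moving ranges: 1.6, 8.5, 1.8, 6.4, 2.2, 1.4, 15.4, 10.4, 5.2; M̄R̄ = 52.9000 / 9 = 5.8778
LCL = X̄ − 3·M̄R̄/d₂ = 781.6200 − 3 × 5.8778 / 1.128 = 765.9876

765.99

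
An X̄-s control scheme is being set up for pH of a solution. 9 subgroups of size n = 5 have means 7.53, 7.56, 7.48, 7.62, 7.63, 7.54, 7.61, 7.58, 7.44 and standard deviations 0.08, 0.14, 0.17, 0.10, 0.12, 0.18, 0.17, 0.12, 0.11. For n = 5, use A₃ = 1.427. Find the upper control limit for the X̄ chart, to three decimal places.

7.743

X̄̄ = (7.53 + 7.56 + 7.48 + 7.62 + 7.63 + 7.54 + 7.61 + 7.58 + 7.44) / 9 = 7.5544
s̄ = (0.08 + 0.14 + 0.17 + 0.10 + 0.12 + 0.18 + 0.17 + 0.12 + 0.11) / 9 = 0.1322
UCL = X̄̄ + A₃·s̄ = 7.5544 + 1.427 × 0.1322 = 7.7431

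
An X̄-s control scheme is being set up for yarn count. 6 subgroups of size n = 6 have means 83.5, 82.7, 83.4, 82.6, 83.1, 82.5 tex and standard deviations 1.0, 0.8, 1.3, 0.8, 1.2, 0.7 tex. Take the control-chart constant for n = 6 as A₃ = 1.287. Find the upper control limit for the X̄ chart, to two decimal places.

84.21

X̄̄ = (83.5 + 82.7 + 83.4 + 82.6 + 83.1 + 82.5) / 6 = 82.9667
s̄ = (1.0 + 0.8 + 1.3 + 0.8 + 1.2 + 0.7) / 6 = 0.9667
UCL = X̄̄ + A₃·s̄ = 82.9667 + 1.287 × 0.9667 = 84.2108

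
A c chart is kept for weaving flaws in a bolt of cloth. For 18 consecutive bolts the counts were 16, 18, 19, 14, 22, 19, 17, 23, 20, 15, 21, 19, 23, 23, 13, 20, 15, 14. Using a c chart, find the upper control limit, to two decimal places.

c̄ = (16 + 18 + 19 + 14 + 22 + 19 + 17 + 23 + 20 + 15 + 21 + 19 + 23 + 23 + 13 + 20 + 15 + 14) / 18 = 331 / 18 = 18.3889
UCL = c̄ + 3√c̄ = 18.3889 + 3 × √18.3889 = 18.3889 + 3 × 4.2882 = 31.2536

31.25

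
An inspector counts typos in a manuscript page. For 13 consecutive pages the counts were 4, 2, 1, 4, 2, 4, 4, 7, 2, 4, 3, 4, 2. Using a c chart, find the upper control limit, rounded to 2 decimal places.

c̄ = (4 + 2 + 1 + 4 + 2 + 4 + 4 + 7 + 2 + 4 + 3 + 4 + 2) / 13 = 43 / 13 = 3.3077
UCL = c̄ + 3√c̄ = 3.3077 + 3 × √3.3077 = 3.3077 + 3 × 1.8187 = 8.7638

8.76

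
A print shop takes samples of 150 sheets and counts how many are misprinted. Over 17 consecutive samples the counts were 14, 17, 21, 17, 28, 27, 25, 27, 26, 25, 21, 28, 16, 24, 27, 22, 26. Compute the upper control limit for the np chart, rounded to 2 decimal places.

36.24

p̄ = Σdᵢ / (k·n) = 391 / (17 × 150) = 0.15333
UCL = np̄ + 3·√(np̄(1−p̄)) = 23.0000 + 3 × √(23.0000×0.84667) = 23.0000 + 3 × 4.4129 = 36.2386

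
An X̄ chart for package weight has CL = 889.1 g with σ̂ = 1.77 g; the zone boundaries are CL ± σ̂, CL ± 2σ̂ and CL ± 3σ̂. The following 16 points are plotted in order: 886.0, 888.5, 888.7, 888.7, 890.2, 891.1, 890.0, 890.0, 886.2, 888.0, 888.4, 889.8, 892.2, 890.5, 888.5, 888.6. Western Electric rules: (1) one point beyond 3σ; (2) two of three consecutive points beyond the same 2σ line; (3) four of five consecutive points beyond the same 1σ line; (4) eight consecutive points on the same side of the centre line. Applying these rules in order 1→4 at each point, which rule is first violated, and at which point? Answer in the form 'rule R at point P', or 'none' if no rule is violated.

Zone of each point (C = within 1σ̂, B = 1σ̂–2σ̂, A = 2σ̂–3σ̂, * = beyond 3σ̂; sign = side of CL): 1:-B, 2:-C, 3:-C, 4:-C, 5:+C, 6:+B, 7:+C, 8:+C, 9:-B, 10:-C, 11:-C, 12:+C, 13:+B, 14:+C, 15:-C, 16:-C
No rule fires across all 16 points.

none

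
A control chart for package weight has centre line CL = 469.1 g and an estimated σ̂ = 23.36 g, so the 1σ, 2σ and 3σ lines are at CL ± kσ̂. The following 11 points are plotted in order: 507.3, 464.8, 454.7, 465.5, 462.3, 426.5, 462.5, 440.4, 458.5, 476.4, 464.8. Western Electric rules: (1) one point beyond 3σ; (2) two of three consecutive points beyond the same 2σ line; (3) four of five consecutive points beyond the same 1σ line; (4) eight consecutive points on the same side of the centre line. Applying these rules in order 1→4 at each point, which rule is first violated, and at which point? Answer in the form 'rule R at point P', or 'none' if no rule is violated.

rule 4 at point 9

Zone of each point (C = within 1σ̂, B = 1σ̂–2σ̂, A = 2σ̂–3σ̂, * = beyond 3σ̂; sign = side of CL): 1:+B, 2:-C, 3:-C, 4:-C, 5:-C, 6:-B, 7:-C, 8:-B, 9:-C, 10:+C, 11:-C
Rule 4 (eight consecutive points on the same side of the centre line) is satisfied at point 9.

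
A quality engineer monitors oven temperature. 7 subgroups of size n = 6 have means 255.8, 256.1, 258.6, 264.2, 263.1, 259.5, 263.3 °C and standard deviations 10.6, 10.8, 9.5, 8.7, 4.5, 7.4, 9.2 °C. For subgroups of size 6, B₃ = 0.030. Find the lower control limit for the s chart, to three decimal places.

s̄ = (10.6 + 10.8 + 9.5 + 8.7 + 4.5 + 7.4 + 9.2) / 7 = 8.6714
LCL_s = B₃·s̄ = 0.030 × 8.6714 = 0.2601

0.260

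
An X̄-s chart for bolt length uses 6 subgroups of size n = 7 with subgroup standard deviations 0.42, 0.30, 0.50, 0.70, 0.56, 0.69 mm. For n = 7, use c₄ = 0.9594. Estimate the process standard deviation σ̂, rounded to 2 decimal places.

0.55

s̄ = (0.42 + 0.30 + 0.50 + 0.70 + 0.56 + 0.69) / 6 = 0.5283
σ̂ = s̄ / c₄ = 0.5283 / 0.9594 = 0.5507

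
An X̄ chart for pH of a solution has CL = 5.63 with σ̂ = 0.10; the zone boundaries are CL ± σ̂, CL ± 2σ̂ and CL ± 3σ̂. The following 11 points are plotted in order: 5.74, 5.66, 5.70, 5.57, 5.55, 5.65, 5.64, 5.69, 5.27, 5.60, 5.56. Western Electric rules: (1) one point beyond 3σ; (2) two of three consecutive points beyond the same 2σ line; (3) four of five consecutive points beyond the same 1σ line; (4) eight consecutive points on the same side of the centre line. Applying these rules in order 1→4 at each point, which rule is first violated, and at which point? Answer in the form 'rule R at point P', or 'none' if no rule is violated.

Zone of each point (C = within 1σ̂, B = 1σ̂–2σ̂, A = 2σ̂–3σ̂, * = beyond 3σ̂; sign = side of CL): 1:+B, 2:+C, 3:+C, 4:-C, 5:-C, 6:+C, 7:+C, 8:+C, 9:-*, 10:-C, 11:-C
Rule 1 (one point beyond the 3σ limits) is satisfied at point 9.

rule 1 at point 9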